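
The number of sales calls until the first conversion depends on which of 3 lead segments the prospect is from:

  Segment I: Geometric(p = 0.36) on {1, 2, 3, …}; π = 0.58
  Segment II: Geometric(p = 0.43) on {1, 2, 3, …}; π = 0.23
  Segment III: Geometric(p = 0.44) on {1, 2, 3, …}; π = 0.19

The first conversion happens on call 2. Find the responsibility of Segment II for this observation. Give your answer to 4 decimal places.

0.2380

The responsibility of component k is π_k f_k(x) divided by Σ_j π_j f_j(x).
Component likelihoods at x = 2:
  f_I = 0.36·(1−0.36)^1 = 0.36·0.64 = 0.2304
  f_II = 0.43·(1−0.43)^1 = 0.43·0.57 = 0.2451
  f_III = 0.44·(1−0.44)^1 = 0.44·0.56 = 0.2464
Prior × likelihood for each component:
  π_I·f_I = 0.58 × 0.2304 = 0.133632
  π_II·f_II = 0.23 × 0.2451 = 0.056373
  π_III·f_III = 0.19 × 0.2464 = 0.046816
Evidence: 0.133632 + 0.056373 + 0.046816 = 0.236821
So the posterior for Segment II is 0.056373 / 0.236821 ≈ 0.2380.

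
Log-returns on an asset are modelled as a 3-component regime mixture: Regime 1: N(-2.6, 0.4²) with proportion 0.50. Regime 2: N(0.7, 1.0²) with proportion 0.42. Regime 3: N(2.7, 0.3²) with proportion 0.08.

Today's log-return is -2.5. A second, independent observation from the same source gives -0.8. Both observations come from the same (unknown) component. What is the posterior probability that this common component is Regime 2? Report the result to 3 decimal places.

Posterior ∝ prior × likelihood, so P(k | x) ∝ w_k f_k(x); normalise over all components.
Since both observations come from the same component, the likelihood for component k is f_k(x₁)·f_k(x₂).
  f_1 = [(1/(0.4·√(2π)))·exp(−(-2.5−-2.6)²/(2·0.4²)) = 0.997356·exp(-0.03125) = 0.96667] × [3.99594e-05] = 3.86275e-05
  f_2 = [(1/(1.0·√(2π)))·exp(−(-2.5−0.7)²/(2·1.0²)) = 0.398942·exp(-5.12000) = 0.00238409] × [0.129518] = 0.000308781
  f_3 = [(1/(0.3·√(2π)))·exp(−(-2.5−2.7)²/(2·0.3²)) = 1.329808·exp(-150.22222) = 7.64023e-66] × [3.69519e-30] = 2.82321e-95
Weight by the priors:
  w_1·f_1 = 0.50 × 3.86275e-05 = 1.93138e-05
  w_2·f_2 = 0.42 × 0.000308781 = 0.000129688
  w_3·f_3 = 0.08 × 2.82321e-95 = 2.25857e-96
Denominator: 1.93138e-05 + 0.000129688 + 2.25857e-96 = 0.000149002
So the posterior for Regime 2 is 0.000129688 / 0.000149002 ≈ 0.870.

0.870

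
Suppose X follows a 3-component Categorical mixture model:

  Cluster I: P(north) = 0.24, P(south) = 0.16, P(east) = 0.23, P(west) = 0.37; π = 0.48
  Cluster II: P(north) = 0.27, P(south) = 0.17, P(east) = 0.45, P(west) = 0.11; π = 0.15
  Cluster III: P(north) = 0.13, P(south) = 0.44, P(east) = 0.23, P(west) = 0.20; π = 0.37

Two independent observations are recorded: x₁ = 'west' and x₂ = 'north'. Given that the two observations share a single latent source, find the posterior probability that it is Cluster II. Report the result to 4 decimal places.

0.0786

Posterior ∝ prior × likelihood, so P(k | x) ∝ w_k f_k(x); normalise over all components.
Since both observations come from the same component, the likelihood for component k is f_k(x₁)·f_k(x₂).
  f_I = [P(west | comp) = 0.37] × [0.24] = 0.0888
  f_II = [P(west | comp) = 0.11] × [0.27] = 0.0297
  f_III = [P(west | comp) = 0.20] × [0.13] = 0.026
Multiply by the mixture weights:
  w_I·f_I = 0.48 × 0.0888 = 0.042624
  w_II·f_II = 0.15 × 0.0297 = 0.004455
  w_III·f_III = 0.37 × 0.026 = 0.00962
Normaliser: 0.042624 + 0.004455 + 0.00962 = 0.056699
P(Cluster II | x) ≈ 0.0786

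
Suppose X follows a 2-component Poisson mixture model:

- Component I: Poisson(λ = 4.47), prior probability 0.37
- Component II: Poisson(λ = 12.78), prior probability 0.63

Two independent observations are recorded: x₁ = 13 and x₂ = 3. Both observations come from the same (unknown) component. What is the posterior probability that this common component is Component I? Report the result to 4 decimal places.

P(component k | x) = w_k·f_k(x) / marginal(x), where marginal(x) = Σ_j w_j·f_j(x).
Since both observations come from the same component, the likelihood for component k is f_k(x₁)·f_k(x₂).
  p_I = [e^(−4.47)·4.47^13/13! = 0.000522903] × [0.170402] = 8.91038e-05
  p_II = [e^(−12.78)·12.78^13/13! = 0.109733] × [0.000979846] = 0.000107521
Multiply by the mixture weights:
  w_I·p_I = 0.37 × 8.91038e-05 = 3.29684e-05
  w_II·p_II = 0.63 × 0.000107521 = 6.77385e-05
Denominator: 3.29684e-05 + 6.77385e-05 = 0.000100707
P(Component I | x) = 3.29684e-05 / 0.000100707 ≈ 0.3274

0.3274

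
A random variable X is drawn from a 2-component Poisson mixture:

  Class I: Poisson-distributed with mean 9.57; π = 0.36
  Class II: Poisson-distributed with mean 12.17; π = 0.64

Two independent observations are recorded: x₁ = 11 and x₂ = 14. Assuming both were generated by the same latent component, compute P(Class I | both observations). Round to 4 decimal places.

Apply Bayes' rule: the posterior for each component is proportional to its prior times its likelihood at x.
Since both observations come from the same component, the likelihood for component k is f_k(x₁)·f_k(x₂).
  p_I = [e^(−9.57)·9.57^11/11! = 0.107815] × [0.0432674] = 0.00466485
  p_II = [e^(−12.17)·12.17^11/11! = 0.112636] × [0.09296] = 0.0104706
Multiply by the mixture weights:
  π_I·p_I = 0.36 × 0.00466485 = 0.00167935
  π_II·p_II = 0.64 × 0.0104706 = 0.0067012
Normaliser: 0.00167935 + 0.0067012 = 0.00838055
P(Class I | x) ≈ 0.2004

0.2004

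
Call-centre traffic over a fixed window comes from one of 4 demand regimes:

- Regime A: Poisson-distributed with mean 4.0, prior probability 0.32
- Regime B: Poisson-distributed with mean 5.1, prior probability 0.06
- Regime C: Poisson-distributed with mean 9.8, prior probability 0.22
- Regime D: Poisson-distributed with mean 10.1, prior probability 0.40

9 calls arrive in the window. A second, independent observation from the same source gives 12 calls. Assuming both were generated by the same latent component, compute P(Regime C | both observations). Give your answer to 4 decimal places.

The responsibility of component k is π_k f_k(x) divided by Σ_j π_j f_j(x).
Since both observations come from the same component, the likelihood for component k is f_k(x₁)·f_k(x₂).
  f_A = [e^(−4.0)·4.0^9/9! = 0.0132312] × [0.000641512] = 8.48797e-06
  f_B = [e^(−5.1)·5.1^9/9! = 0.0392163] × [0.00394097] = 0.00015455
  f_C = [e^(−9.8)·9.8^9/9! = 0.127405] × [0.0908427] = 0.0115738
  f_D = [e^(−10.1)·10.1^9/9! = 0.12381] × [0.0966374] = 0.0119647
Prior × likelihood for each component:
  π_A·f_A = 0.32 × 8.48797e-06 = 2.71615e-06
  π_B·f_B = 0.06 × 0.00015455 = 9.27302e-06
  π_C·f_C = 0.22 × 0.0115738 = 0.00254623
  π_D·f_D = 0.40 × 0.0119647 = 0.00478586
Normaliser: 2.71615e-06 + 9.27302e-06 + 0.00254623 + 0.00478586 = 0.00734409
Responsibility of Regime C: 0.00254623 / 0.00734409 ≈ 0.3467

0.3467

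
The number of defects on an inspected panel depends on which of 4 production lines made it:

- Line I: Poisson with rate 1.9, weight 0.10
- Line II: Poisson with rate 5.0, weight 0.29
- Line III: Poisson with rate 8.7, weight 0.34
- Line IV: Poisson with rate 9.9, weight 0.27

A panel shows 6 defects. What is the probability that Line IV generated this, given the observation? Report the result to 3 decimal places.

P(component k | x) = w_k·f_k(x) / marginal(x), where marginal(x) = Σ_j w_j·f_j(x).
Poisson probabilities:
  L_I = e^(−1.9)·1.9^6/6! = 0.00977304
  L_II = e^(−5.0)·5.0^6/6! = 0.146223
  L_III = e^(−8.7)·8.7^6/6! = 0.100328
  L_IV = e^(−9.9)·9.9^6/6! = 0.065609
Weight by the priors:
  w_I·L_I = 0.10 × 0.00977304 = 0.000977304
  w_II·L_II = 0.29 × 0.146223 = 0.0424046
  w_III·L_III = 0.34 × 0.100328 = 0.0341114
  w_IV·L_IV = 0.27 × 0.065609 = 0.0177144
Evidence: 0.000977304 + 0.0424046 + 0.0341114 + 0.0177144 = 0.0952078
Responsibility of Line IV: 0.0177144 / 0.0952078 ≈ 0.186

0.186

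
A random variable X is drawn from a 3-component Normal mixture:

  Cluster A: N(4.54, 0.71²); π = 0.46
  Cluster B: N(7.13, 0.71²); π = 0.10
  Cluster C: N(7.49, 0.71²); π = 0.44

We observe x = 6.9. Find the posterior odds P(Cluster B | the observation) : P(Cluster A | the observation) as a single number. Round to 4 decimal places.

Since P(k|x) ∝ w_k f_k(x), the posterior odds are w_i f_i(x) / (w_j f_j(x)).
Evaluate each component's likelihood at the observed value:
  f_A = (1/(0.71·√(2π)))·exp(−(6.9−4.54)²/(2·0.71²)) = 0.561891·exp(-5.52430) = 0.00224119
  f_B = (1/(0.71·√(2π)))·exp(−(6.9−7.13)²/(2·0.71²)) = 0.561891·exp(-0.05247) = 0.533168
  f_C = (1/(0.71·√(2π)))·exp(−(6.9−7.49)²/(2·0.71²)) = 0.561891·exp(-0.34527) = 0.397835
0.0533168 / 0.00103095 ≈ 51.7164

51.7164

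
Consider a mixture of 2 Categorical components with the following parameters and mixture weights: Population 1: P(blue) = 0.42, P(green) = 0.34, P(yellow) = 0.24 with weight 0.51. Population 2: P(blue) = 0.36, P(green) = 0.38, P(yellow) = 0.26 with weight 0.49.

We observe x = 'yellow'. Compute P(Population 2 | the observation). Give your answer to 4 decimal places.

By Bayes' theorem, P(k | x) = π_k f_k(x) / Σ_j π_j f_j(x).
Categorical probabilities:
  p_1 = 0.24
  p_2 = 0.26
Unnormalised posteriors:
  π_1·p_1 = 0.51 × 0.24 = 0.1224
  π_2·p_2 = 0.49 × 0.26 = 0.1274
Evidence: 0.1224 + 0.1274 = 0.2498
So the posterior for Population 2 is 0.1274 / 0.2498 ≈ 0.5100.

0.5100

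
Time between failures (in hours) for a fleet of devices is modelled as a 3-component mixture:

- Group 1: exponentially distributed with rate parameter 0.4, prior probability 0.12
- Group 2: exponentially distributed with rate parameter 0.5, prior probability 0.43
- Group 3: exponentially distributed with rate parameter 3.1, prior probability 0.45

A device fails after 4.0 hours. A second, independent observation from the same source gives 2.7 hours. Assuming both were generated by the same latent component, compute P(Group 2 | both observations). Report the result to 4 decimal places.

0.7413

The responsibility of component k is w_k f_k(x) divided by Σ_j w_j f_j(x).
Since both observations come from the same component, the likelihood for component k is f_k(x₁)·f_k(x₂).
  p_1 = [0.0807586] × [0.135838] = 0.0109701
  p_2 = [0.0676676] × [0.12962] = 0.00877109
  p_3 = [1.27676e-05] × [0.000718318] = 9.17122e-09
Prior × likelihood for each component:
  w_1·p_1 = 0.12 × 0.0109701 = 0.00131641
  w_2·p_2 = 0.43 × 0.00877109 = 0.00377157
  w_3·p_3 = 0.45 × 9.17122e-09 = 4.12705e-09
Sum: 0.00131641 + 0.00377157 + 4.12705e-09 = 0.00508798
P(Group 2 | x) = 0.00377157 / 0.00508798 ≈ 0.7413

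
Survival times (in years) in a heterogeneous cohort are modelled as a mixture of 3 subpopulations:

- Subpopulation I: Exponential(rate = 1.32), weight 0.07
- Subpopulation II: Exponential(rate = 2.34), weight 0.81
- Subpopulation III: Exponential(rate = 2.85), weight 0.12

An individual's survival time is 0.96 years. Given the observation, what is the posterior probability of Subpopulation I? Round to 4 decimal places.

P(component k | x) = P(Z=k)·f_k(x) / marginal(x), where marginal(x) = Σ_j P(Z=j)·f_j(x).
Component likelihoods at x = 0.96 years:
  f_I = 1.32·e^(−1.32·0.96) = 1.32·e^(−1.2672) = 0.371737
  f_II = 2.34·e^(−2.34·0.96) = 2.34·e^(−2.2464) = 0.247524
  f_III = 2.85·e^(−2.85·0.96) = 2.85·e^(−2.7360) = 0.184763
Prior × likelihood for each component:
  P(Z=I)·f_I = 0.07 × 0.371737 = 0.0260216
  P(Z=II)·f_II = 0.81 × 0.247524 = 0.200494
  P(Z=III)·f_III = 0.12 × 0.184763 = 0.0221716
Evidence: 0.0260216 + 0.200494 + 0.0221716 = 0.248687
P(Subpopulation I | the observation) = 0.0260216 / 0.248687 ≈ 0.1046

0.1046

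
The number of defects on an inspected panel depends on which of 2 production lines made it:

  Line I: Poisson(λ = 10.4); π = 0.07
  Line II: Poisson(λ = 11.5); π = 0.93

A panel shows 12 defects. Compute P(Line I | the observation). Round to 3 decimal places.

By Bayes' theorem, P(k | x) = w_k f_k(x) / Σ_j w_j f_j(x).
Component likelihoods at x = 12 defects:
  f_I = e^(−10.4)·10.4^12/12! = 0.101719
  f_II = e^(−11.5)·11.5^12/12! = 0.113149
Multiply by the mixture weights:
  w_I·f_I = 0.07 × 0.101719 = 0.0071203
  w_II·f_II = 0.93 × 0.113149 = 0.105229
Sum: 0.0071203 + 0.105229 = 0.112349
P(Line I | data) ≈ 0.063

0.063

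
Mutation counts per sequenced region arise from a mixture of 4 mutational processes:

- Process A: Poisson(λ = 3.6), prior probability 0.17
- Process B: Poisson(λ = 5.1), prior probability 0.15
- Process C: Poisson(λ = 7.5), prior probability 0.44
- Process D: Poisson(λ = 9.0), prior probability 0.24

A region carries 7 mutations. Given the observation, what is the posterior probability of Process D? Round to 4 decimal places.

0.2422

P(component k | x) = π_k·f_k(x) / marginal(x), where marginal(x) = Σ_j π_j·f_j(x).
Evaluate each component's likelihood at the observed value:
  f_A = e^(−3.6)·3.6^7/7! = 0.0424841
  f_B = e^(−5.1)·5.1^7/7! = 0.108557
  f_C = e^(−7.5)·7.5^7/7! = 0.146484
  f_D = e^(−9.0)·9.0^7/7! = 0.117116
Weight by the priors:
  π_A·f_A = 0.17 × 0.0424841 = 0.0072223
  π_B·f_B = 0.15 × 0.108557 = 0.0162836
  π_C·f_C = 0.44 × 0.146484 = 0.0644529
  π_D·f_D = 0.24 × 0.117116 = 0.0281079
Evidence: 0.0072223 + 0.0162836 + 0.0644529 + 0.0281079 = 0.116067
Responsibility of Process D: 0.0281079 / 0.116067 ≈ 0.2422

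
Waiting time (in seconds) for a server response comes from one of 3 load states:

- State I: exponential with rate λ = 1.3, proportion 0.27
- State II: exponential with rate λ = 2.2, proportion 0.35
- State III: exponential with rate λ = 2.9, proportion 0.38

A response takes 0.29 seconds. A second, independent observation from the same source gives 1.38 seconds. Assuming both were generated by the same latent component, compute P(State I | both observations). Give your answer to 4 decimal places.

The responsibility of component k is P(Z=k) f_k(x) divided by Σ_j P(Z=j) f_j(x).
Since both observations come from the same component, the likelihood for component k is f_k(x₁)·f_k(x₂).
  f_I = [0.891691] × [0.216182] = 0.192767
  f_II = [1.16237] × [0.105659] = 0.122814
  f_III = [1.25071] × [0.0530092] = 0.0662991
Multiply by the mixture weights:
  P(Z=I)·f_I = 0.27 × 0.192767 = 0.0520472
  P(Z=II)·f_II = 0.35 × 0.122814 = 0.0429849
  P(Z=III)·f_III = 0.38 × 0.0662991 = 0.0251937
Sum: 0.0520472 + 0.0429849 + 0.0251937 = 0.120226
P(State I | data) = 0.0520472 / 0.120226 ≈ 0.4329

0.4329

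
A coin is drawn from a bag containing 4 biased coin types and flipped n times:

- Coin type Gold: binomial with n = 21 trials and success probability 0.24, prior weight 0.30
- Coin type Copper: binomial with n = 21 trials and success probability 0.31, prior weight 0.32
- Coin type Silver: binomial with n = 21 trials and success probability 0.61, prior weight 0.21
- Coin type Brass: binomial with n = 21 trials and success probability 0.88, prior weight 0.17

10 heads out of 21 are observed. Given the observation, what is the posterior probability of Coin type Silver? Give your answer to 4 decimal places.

0.4703

Apply Bayes' rule: the posterior for each component is proportional to its prior times its likelihood at x.
Component likelihoods at x = 10 heads out of 21:
  f_Gold = C(21,10)·0.24^10·0.76^11 = 352716·6.34034e-07·0.0488596 = 0.0109267
  f_Copper = C(21,10)·0.31^10·0.69^11 = 352716·8.19628e-06·0.0168787 = 0.0487958
  f_Silver = C(21,10)·0.61^10·0.39^11 = 352716·0.00713343·3.17476e-05 = 0.0798793
  f_Brass = C(21,10)·0.88^10·0.12^11 = 352716·0.278501·7.43008e-11 = 7.2987e-06
Unnormalised posteriors:
  π_Gold·f_Gold = 0.30 × 0.0109267 = 0.003278
  π_Copper·f_Copper = 0.32 × 0.0487958 = 0.0156146
  π_Silver·f_Silver = 0.21 × 0.0798793 = 0.0167747
  π_Brass·f_Brass = 0.17 × 7.2987e-06 = 1.24078e-06
Sum: 0.003278 + 0.0156146 + 0.0167747 + 1.24078e-06 = 0.0356685
So the posterior for Coin type Silver is 0.0167747 / 0.0356685 ≈ 0.4703.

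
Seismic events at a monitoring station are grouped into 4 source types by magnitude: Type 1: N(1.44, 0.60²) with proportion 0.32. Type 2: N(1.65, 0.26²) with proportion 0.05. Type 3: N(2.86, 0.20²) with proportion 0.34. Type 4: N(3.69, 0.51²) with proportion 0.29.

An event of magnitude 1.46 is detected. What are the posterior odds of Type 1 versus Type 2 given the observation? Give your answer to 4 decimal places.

3.6201

The posterior odds equal the prior odds times the likelihood ratio: (w_i/w_j)·(f_i(x)/f_j(x)).
Evaluate each component's likelihood at the observed value:
  p_1 = (1/(0.60·√(2π)))·exp(−(1.46−1.44)²/(2·0.60²)) = 0.664904·exp(-0.00056) = 0.664535
  p_2 = (1/(0.26·√(2π)))·exp(−(1.46−1.65)²/(2·0.26²)) = 1.534393·exp(-0.26701) = 1.17483
  p_3 = (1/(0.20·√(2π)))·exp(−(1.46−2.86)²/(2·0.20²)) = 1.994711·exp(-24.50000) = 4.56736e-11
  p_4 = (1/(0.51·√(2π)))·exp(−(1.46−3.69)²/(2·0.51²)) = 0.782240·exp(-9.55959) = 5.51647e-05
Odds = (0.32/0.05) × (0.664535/1.17483) = 6.4 × 0.565643 ≈ 3.6201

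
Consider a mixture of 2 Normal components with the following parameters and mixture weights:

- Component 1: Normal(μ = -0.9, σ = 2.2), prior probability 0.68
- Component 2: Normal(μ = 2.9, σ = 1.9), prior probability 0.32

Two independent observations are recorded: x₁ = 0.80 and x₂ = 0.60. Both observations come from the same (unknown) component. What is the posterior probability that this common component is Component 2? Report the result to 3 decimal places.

P(component k | x) = w_k·f_k(x) / marginal(x), where marginal(x) = Σ_j w_j·f_j(x).
Since both observations come from the same component, the likelihood for component k is f_k(x₁)·f_k(x₂).
  L_1 = [0.134532] × [0.143728] = 0.0193361
  L_2 = [0.113996] × [0.100915] = 0.0115038
Weight by the priors:
  w_1·L_1 = 0.68 × 0.0193361 = 0.0131485
  w_2·L_2 = 0.32 × 0.0115038 = 0.00368123
Sum: 0.0131485 + 0.00368123 = 0.0168297
P(Component 2 | data) = 0.00368123 / 0.0168297 ≈ 0.219

0.219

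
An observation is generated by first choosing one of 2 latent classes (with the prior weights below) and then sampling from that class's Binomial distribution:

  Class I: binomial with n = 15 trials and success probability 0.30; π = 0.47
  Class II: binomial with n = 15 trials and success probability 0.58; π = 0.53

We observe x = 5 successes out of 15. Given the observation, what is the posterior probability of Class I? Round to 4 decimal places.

0.8445

The responsibility of component k is π_k f_k(x) divided by Σ_j π_j f_j(x).
Binomial probabilities:
  L_I = C(15,5)·0.30^5·0.70^10 = 3003·0.00243·0.0282475 = 0.20613
  L_II = C(15,5)·0.58^5·0.42^10 = 3003·0.0656357·0.000170802 = 0.0336657
Prior × likelihood for each component:
  π_I·L_I = 0.47 × 0.20613 = 0.0968813
  π_II·L_II = 0.53 × 0.0336657 = 0.0178428
Evidence: 0.0968813 + 0.0178428 = 0.114724
P(Class I | x) ≈ 0.8445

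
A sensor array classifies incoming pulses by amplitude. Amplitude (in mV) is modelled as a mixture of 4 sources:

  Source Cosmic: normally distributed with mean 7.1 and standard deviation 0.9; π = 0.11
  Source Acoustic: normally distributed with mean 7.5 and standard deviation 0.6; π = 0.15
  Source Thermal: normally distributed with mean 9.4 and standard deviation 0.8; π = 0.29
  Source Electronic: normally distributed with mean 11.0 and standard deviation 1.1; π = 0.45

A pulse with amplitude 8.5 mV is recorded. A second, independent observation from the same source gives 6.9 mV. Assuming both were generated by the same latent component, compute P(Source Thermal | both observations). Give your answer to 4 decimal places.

0.0175

Apply Bayes' rule: the posterior for each component is proportional to its prior times its likelihood at x.
Since both observations come from the same component, the likelihood for component k is f_k(x₁)·f_k(x₂).
  p_Cosmic = [(1/(0.9·√(2π)))·exp(−(8.5−7.1)²/(2·0.9²)) = 0.443269·exp(-1.20988) = 0.132198] × [0.432458] = 0.0571701
  p_Acoustic = [(1/(0.6·√(2π)))·exp(−(8.5−7.5)²/(2·0.6²)) = 0.664904·exp(-1.38889) = 0.165795] × [0.403285] = 0.0668627
  p_Thermal = [(1/(0.8·√(2π)))·exp(−(8.5−9.4)²/(2·0.8²)) = 0.498678·exp(-0.63281) = 0.264846] × [0.00377782] = 0.00100054
  p_Electronic = [(1/(1.1·√(2π)))·exp(−(8.5−11.0)²/(2·1.1²)) = 0.362675·exp(-2.58264) = 0.0274087] × [0.000348968] = 9.56478e-06
Prior × likelihood for each component:
  w_Cosmic·p_Cosmic = 0.11 × 0.0571701 = 0.00628871
  w_Acoustic·p_Acoustic = 0.15 × 0.0668627 = 0.0100294
  w_Thermal·p_Thermal = 0.29 × 0.00100054 = 0.000290157
  w_Electronic·p_Electronic = 0.45 × 9.56478e-06 = 4.30415e-06
Marginal: 0.00628871 + 0.0100294 + 0.000290157 + 4.30415e-06 = 0.0166126
P(Source Thermal | x₁, x₂) = 0.000290157 / 0.0166126 ≈ 0.0175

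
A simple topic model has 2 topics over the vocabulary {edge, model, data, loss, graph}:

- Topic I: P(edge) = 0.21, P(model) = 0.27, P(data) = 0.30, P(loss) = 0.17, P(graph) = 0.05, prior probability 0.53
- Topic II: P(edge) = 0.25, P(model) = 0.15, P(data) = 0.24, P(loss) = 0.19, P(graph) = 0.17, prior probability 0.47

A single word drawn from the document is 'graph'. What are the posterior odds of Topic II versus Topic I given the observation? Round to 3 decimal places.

3.015

The posterior odds equal the prior odds times the likelihood ratio: (P(Z=i)/P(Z=j))·(f_i(x)/f_j(x)).
Evaluate each component's likelihood at the observed value:
  L_I = P(graph | comp) = 0.05
  L_II = P(graph | comp) = 0.17
Posterior odds = (P(Z=II)·L_II) / (P(Z=I)·L_I) = (0.47·0.17) / (0.53·0.05) = 0.0799 / 0.0265 ≈ 3.015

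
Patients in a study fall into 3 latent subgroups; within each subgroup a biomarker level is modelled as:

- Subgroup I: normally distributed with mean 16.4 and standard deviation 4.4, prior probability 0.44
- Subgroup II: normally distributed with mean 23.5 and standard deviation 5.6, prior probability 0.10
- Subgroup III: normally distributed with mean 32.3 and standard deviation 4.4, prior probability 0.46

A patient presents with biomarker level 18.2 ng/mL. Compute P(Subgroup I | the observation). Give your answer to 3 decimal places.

0.884

Apply Bayes' rule: the posterior for each component is proportional to its prior times its likelihood at x.
Component likelihoods at x = 18.2 ng/mL:
  p_I = (1/(4.4·√(2π)))·exp(−(18.2−16.4)²/(2·4.4²)) = 0.090669·exp(-0.08368) = 0.0833905
  p_II = (1/(5.6·√(2π)))·exp(−(18.2−23.5)²/(2·5.6²)) = 0.071240·exp(-0.44786) = 0.0455216
  p_III = (1/(4.4·√(2π)))·exp(−(18.2−32.3)²/(2·4.4²)) = 0.090669·exp(-5.13456) = 0.000534008
Unnormalised posteriors:
  w_I·p_I = 0.44 × 0.0833905 = 0.0366918
  w_II·p_II = 0.10 × 0.0455216 = 0.00455216
  w_III·p_III = 0.46 × 0.000534008 = 0.000245644
Sum: 0.0366918 + 0.00455216 + 0.000245644 = 0.0414896
So the posterior for Subgroup I is 0.0366918 / 0.0414896 ≈ 0.884.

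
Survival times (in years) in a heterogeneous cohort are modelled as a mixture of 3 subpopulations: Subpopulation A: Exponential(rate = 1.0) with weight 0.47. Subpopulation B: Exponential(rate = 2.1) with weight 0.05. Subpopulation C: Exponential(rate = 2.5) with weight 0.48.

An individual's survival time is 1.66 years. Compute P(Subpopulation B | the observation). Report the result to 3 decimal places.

0.029

By Bayes' theorem, P(k | x) = w_k f_k(x) / Σ_j w_j f_j(x).
Component likelihoods at x = 1.66 years:
  L_A = 0.190139
  L_B = 0.0643086
  L_C = 0.039411
Unnormalised posteriors:
  w_A·L_A = 0.47 × 0.190139 = 0.0893653
  w_B·L_B = 0.05 × 0.0643086 = 0.00321543
  w_C·L_C = 0.48 × 0.039411 = 0.0189173
Sum: 0.0893653 + 0.00321543 + 0.0189173 = 0.111498
P(Subpopulation B | data) = 0.00321543 / 0.111498 ≈ 0.029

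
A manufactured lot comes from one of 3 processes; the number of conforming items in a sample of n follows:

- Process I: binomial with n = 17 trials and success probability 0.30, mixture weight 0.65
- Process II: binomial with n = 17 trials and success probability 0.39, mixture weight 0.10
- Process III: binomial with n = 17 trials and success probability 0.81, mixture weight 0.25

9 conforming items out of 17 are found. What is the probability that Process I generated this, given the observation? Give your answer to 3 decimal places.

0.614

By Bayes' theorem, P(k | x) = π_k f_k(x) / Σ_j π_j f_j(x).
Binomial probabilities:
  p_I = C(17,9)·0.30^9·0.70^8 = 24310·1.9683e-05·0.057648 = 0.0275842
  p_II = C(17,9)·0.39^9·0.61^8 = 24310·0.000208728·0.0191707 = 0.0972759
  p_III = C(17,9)·0.81^9·0.19^8 = 24310·0.150095·1.69836e-06 = 0.00619696
Unnormalised posteriors:
  π_I·p_I = 0.65 × 0.0275842 = 0.0179297
  π_II·p_II = 0.10 × 0.0972759 = 0.00972759
  π_III·p_III = 0.25 × 0.00619696 = 0.00154924
Evidence: 0.0179297 + 0.00972759 + 0.00154924 = 0.0292066
So the posterior for Process I is 0.0179297 / 0.0292066 ≈ 0.614.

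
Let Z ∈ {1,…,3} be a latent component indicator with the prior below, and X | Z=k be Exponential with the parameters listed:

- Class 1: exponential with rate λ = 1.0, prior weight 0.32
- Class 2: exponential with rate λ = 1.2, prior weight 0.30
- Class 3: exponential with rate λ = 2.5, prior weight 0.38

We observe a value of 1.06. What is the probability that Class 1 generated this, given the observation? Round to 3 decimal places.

Posterior ∝ prior × likelihood, so P(k | x) ∝ π_k f_k(x); normalise over all components.
Evaluate each component's likelihood at the observed value:
  L_1 = 1.0·e^(−1.0·1.06) = 1.0·e^(−1.0600) = 0.346456
  L_2 = 1.2·e^(−1.2·1.06) = 1.2·e^(−1.2720) = 0.336325
  L_3 = 2.5·e^(−2.5·1.06) = 2.5·e^(−2.6500) = 0.176628
Prior × likelihood for each component:
  π_1·L_1 = 0.32 × 0.346456 = 0.110866
  π_2·L_2 = 0.30 × 0.336325 = 0.100897
  π_3·L_3 = 0.38 × 0.176628 = 0.0671187
Normaliser: 0.110866 + 0.100897 + 0.0671187 = 0.278882
P(Class 1 | the observation) ≈ 0.398

0.398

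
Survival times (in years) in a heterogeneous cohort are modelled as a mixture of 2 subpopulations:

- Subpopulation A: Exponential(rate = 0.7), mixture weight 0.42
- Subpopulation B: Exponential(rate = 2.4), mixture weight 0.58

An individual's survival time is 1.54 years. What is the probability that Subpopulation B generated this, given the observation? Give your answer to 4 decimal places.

Posterior ∝ prior × likelihood, so P(k | x) ∝ w_k f_k(x); normalise over all components.
Evaluate each component's likelihood at the observed value:
  f_A = 0.238193
  f_B = 0.0595743
Unnormalised posteriors:
  w_A·f_A = 0.42 × 0.238193 = 0.100041
  w_B·f_B = 0.58 × 0.0595743 = 0.0345531
Marginal: 0.100041 + 0.0345531 = 0.134594
P(Subpopulation B | data) ≈ 0.2567

0.2567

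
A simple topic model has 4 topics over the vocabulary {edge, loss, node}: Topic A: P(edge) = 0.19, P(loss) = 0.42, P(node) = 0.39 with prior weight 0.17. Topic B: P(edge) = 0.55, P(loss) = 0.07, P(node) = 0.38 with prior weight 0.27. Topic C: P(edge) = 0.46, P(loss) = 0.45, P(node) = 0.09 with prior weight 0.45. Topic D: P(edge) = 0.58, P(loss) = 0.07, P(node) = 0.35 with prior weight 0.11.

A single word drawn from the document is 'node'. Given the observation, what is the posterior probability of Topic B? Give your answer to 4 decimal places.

0.4139

P(component k | x) = w_k·f_k(x) / marginal(x), where marginal(x) = Σ_j w_j·f_j(x).
Categorical probabilities:
  p_A = P(node | comp) = 0.39
  p_B = P(node | comp) = 0.38
  p_C = P(node | comp) = 0.09
  p_D = P(node | comp) = 0.35
Unnormalised posteriors:
  w_A·p_A = 0.17 × 0.39 = 0.0663
  w_B·p_B = 0.27 × 0.38 = 0.1026
  w_C·p_C = 0.45 × 0.09 = 0.0405
  w_D·p_D = 0.11 × 0.35 = 0.0385
Evidence: 0.0663 + 0.1026 + 0.0405 + 0.0385 = 0.2479
Responsibility of Topic B: 0.1026 / 0.2479 ≈ 0.4139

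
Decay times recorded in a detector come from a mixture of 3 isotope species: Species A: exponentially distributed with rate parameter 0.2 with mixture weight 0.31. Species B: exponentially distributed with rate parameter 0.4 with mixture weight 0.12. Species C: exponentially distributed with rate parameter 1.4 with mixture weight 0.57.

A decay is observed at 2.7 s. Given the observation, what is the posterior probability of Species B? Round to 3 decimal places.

0.231

The responsibility of component k is π_k f_k(x) divided by Σ_j π_j f_j(x).
Exponential densities:
  f_A = 0.2·e^(−0.2·2.7) = 0.2·e^(−0.5400) = 0.11655
  f_B = 0.4·e^(−0.4·2.7) = 0.4·e^(−1.0800) = 0.135838
  f_C = 1.4·e^(−1.4·2.7) = 1.4·e^(−3.7800) = 0.0319518
Weight by the priors:
  π_A·f_A = 0.31 × 0.11655 = 0.0361304
  π_B·f_B = 0.12 × 0.135838 = 0.0163006
  π_C·f_C = 0.57 × 0.0319518 = 0.0182125
Marginal: 0.0361304 + 0.0163006 + 0.0182125 = 0.0706435
Responsibility of Species B: 0.0163006 / 0.0706435 ≈ 0.231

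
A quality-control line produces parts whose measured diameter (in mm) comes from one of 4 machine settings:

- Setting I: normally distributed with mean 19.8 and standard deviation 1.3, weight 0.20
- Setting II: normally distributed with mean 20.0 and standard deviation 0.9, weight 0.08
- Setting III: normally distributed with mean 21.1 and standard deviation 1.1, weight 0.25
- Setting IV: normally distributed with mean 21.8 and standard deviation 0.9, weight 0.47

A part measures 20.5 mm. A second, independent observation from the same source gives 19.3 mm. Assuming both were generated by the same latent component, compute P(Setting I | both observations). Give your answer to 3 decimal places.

P(component k | x) = P(Z=k)·f_k(x) / marginal(x), where marginal(x) = Σ_j P(Z=j)·f_j(x).
Since both observations come from the same component, the likelihood for component k is f_k(x₁)·f_k(x₂).
  L_I = [0.265465] × [0.285] = 0.0756574
  L_II = [0.37988] × [0.327572] = 0.124438
  L_III = [0.312544] × [0.0950748] = 0.0297151
  L_IV = [0.156173] × [0.00935726] = 0.00146136
Weight by the priors:
  P(Z=I)·L_I = 0.20 × 0.0756574 = 0.0151315
  P(Z=II)·L_II = 0.08 × 0.124438 = 0.00995506
  P(Z=III)·L_III = 0.25 × 0.0297151 = 0.00742877
  P(Z=IV)·L_IV = 0.47 × 0.00146136 = 0.000686837
Marginal: 0.0151315 + 0.00995506 + 0.00742877 + 0.000686837 = 0.0332021
Responsibility of Setting I: 0.0151315 / 0.0332021 ≈ 0.456

0.456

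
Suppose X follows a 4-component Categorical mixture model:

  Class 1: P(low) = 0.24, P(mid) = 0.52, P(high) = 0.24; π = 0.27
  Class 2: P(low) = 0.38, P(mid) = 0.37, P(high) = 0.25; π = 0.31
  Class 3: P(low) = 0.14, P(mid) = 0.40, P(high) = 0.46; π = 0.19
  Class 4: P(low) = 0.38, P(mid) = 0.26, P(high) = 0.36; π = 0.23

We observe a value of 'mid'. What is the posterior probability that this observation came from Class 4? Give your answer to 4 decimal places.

0.1530

Apply Bayes' rule: the posterior for each component is proportional to its prior times its likelihood at x.
Component likelihoods at x = 'mid':
  f_1 = P(mid | comp) = 0.52
  f_2 = P(mid | comp) = 0.37
  f_3 = P(mid | comp) = 0.40
  f_4 = P(mid | comp) = 0.26
Weight by the priors:
  π_1·f_1 = 0.27 × 0.52 = 0.1404
  π_2·f_2 = 0.31 × 0.37 = 0.1147
  π_3·f_3 = 0.19 × 0.4 = 0.076
  π_4·f_4 = 0.23 × 0.26 = 0.0598
Evidence: 0.1404 + 0.1147 + 0.076 + 0.0598 = 0.3909
P(Class 4 | data) ≈ 0.1530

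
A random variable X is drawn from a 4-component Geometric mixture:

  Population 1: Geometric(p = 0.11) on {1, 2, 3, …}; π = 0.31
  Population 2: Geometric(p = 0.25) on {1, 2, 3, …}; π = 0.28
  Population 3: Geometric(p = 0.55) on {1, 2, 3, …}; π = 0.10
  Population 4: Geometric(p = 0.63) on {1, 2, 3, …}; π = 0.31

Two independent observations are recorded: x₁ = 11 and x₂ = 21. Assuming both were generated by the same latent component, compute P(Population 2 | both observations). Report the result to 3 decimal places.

0.027

Apply Bayes' rule: the posterior for each component is proportional to its prior times its likelihood at x.
Since both observations come from the same component, the likelihood for component k is f_k(x₁)·f_k(x₂).
  f_1 = [0.0342999] × [0.0106953] = 0.000366848
  f_2 = [0.0140784] × [0.000792803] = 1.11614e-05
  f_3 = [0.000187278] × [6.37695e-08] = 1.19427e-11
  f_4 = [3.02941e-05] × [1.45672e-09] = 4.41299e-14
Weight by the priors:
  P(Z=1)·f_1 = 0.31 × 0.000366848 = 0.000113723
  P(Z=2)·f_2 = 0.28 × 1.11614e-05 = 3.12519e-06
  P(Z=3)·f_3 = 0.10 × 1.19427e-11 = 1.19427e-12
  P(Z=4)·f_4 = 0.31 × 4.41299e-14 = 1.36803e-14
Evidence: 0.000113723 + 3.12519e-06 + 1.19427e-12 + 1.36803e-14 = 0.000116848
P(Population 2 | x₁,x₂) = 3.12519e-06 / 0.000116848 ≈ 0.027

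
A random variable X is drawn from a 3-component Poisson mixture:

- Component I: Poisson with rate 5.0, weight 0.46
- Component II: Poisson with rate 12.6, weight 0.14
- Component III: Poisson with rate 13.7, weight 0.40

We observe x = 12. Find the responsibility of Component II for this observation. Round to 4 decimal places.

Posterior ∝ prior × likelihood, so P(k | x) ∝ P(Z=k) f_k(x); normalise over all components.
Evaluate each component's likelihood at the observed value:
  p_I = 0.00343424
  p_II = 0.11272
  p_III = 0.102441
Weight by the priors:
  P(Z=I)·p_I = 0.46 × 0.00343424 = 0.00157975
  P(Z=II)·p_II = 0.14 × 0.11272 = 0.0157807
  P(Z=III)·p_III = 0.40 × 0.102441 = 0.0409766
Denominator: 0.00157975 + 0.0157807 + 0.0409766 = 0.058337
Responsibility of Component II: 0.0157807 / 0.058337 ≈ 0.2705

0.2705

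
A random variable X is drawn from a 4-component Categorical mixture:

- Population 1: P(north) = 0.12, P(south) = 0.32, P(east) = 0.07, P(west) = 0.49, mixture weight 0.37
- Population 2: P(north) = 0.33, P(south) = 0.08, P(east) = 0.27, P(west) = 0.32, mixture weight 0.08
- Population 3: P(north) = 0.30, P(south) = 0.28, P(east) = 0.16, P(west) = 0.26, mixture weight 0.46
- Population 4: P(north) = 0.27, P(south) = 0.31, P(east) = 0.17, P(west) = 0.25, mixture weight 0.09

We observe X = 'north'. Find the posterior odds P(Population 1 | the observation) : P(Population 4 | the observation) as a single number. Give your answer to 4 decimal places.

1.8272

The posterior odds equal the prior odds times the likelihood ratio: (w_i/w_j)·(f_i(x)/f_j(x)).
Component likelihoods at x = 'north':
  p_1 = P(north | comp) = 0.12
  p_2 = P(north | comp) = 0.33
  p_3 = P(north | comp) = 0.30
  p_4 = P(north | comp) = 0.27
Posterior odds = (w_1·p_1) / (w_4·p_4) = (0.37·0.12) / (0.09·0.27) = 0.0444 / 0.0243 ≈ 1.8272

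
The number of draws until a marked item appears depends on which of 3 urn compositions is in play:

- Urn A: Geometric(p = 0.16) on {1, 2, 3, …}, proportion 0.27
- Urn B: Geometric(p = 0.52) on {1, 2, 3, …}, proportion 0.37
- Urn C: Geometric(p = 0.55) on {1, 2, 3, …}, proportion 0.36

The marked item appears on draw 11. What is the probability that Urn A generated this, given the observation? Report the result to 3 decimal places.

P(component k | x) = π_k·f_k(x) / marginal(x), where marginal(x) = Σ_j π_j·f_j(x).
Geometric probabilities:
  f_A = 0.0279842
  f_B = 0.00033761
  f_C = 0.000187278
Unnormalised posteriors:
  π_A·f_A = 0.27 × 0.0279842 = 0.00755573
  π_B·f_B = 0.37 × 0.00033761 = 0.000124916
  π_C·f_C = 0.36 × 0.000187278 = 6.74202e-05
Evidence: 0.00755573 + 0.000124916 + 6.74202e-05 = 0.00774807
P(Urn A | the observation) ≈ 0.975

0.975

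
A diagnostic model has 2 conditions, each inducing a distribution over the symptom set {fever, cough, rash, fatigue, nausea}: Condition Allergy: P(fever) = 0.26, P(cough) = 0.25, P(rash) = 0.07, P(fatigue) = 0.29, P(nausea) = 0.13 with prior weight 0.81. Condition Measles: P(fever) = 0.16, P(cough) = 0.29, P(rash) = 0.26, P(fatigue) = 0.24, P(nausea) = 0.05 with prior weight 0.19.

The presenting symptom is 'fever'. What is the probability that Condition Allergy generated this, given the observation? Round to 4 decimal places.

Apply Bayes' rule: the posterior for each component is proportional to its prior times its likelihood at x.
Categorical probabilities:
  p_Allergy = P(fever | comp) = 0.26
  p_Measles = P(fever | comp) = 0.16
Multiply by the mixture weights:
  w_Allergy·p_Allergy = 0.81 × 0.26 = 0.2106
  w_Measles·p_Measles = 0.19 × 0.16 = 0.0304
Evidence: 0.2106 + 0.0304 = 0.241
P(Condition Allergy | data) = 0.2106 / 0.241 ≈ 0.8739

0.8739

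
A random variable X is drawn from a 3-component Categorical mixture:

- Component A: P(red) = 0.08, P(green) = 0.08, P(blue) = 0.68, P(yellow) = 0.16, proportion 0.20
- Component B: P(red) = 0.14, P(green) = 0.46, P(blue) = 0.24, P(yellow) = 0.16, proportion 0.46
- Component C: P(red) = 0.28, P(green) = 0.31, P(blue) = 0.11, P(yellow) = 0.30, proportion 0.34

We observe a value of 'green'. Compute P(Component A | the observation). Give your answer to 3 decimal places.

Apply Bayes' rule: the posterior for each component is proportional to its prior times its likelihood at x.
Evaluate each component's likelihood at the observed value:
  f_A = P(green | comp) = 0.08
  f_B = P(green | comp) = 0.46
  f_C = P(green | comp) = 0.31
Unnormalised posteriors:
  π_A·f_A = 0.20 × 0.08 = 0.016
  π_B·f_B = 0.46 × 0.46 = 0.2116
  π_C·f_C = 0.34 × 0.31 = 0.1054
Marginal: 0.016 + 0.2116 + 0.1054 = 0.333
P(Component A | the observation) = 0.016 / 0.333 ≈ 0.048

0.048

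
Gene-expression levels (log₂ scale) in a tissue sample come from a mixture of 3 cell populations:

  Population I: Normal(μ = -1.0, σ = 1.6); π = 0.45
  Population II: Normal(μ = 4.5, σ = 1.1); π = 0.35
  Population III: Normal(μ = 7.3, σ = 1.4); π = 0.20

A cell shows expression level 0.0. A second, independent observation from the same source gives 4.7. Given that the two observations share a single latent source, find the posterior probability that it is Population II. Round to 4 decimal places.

Apply Bayes' rule: the posterior for each component is proportional to its prior times its likelihood at x.
Since both observations come from the same component, the likelihood for component k is f_k(x₁)·f_k(x₂).
  p_I = [0.205101] × [0.000437408] = 8.97125e-05
  p_II = [8.42251e-05] × [0.356729] = 3.00456e-05
  p_III = [3.55479e-07] × [0.0507979] = 1.80576e-08
Weight by the priors:
  w_I·p_I = 0.45 × 8.97125e-05 = 4.03706e-05
  w_II·p_II = 0.35 × 3.00456e-05 = 1.0516e-05
  w_III·p_III = 0.20 × 1.80576e-08 = 3.61152e-09
Normaliser: 4.03706e-05 + 1.0516e-05 + 3.61152e-09 = 5.08902e-05
Responsibility of Population II: 1.0516e-05 / 5.08902e-05 ≈ 0.2066

0.2066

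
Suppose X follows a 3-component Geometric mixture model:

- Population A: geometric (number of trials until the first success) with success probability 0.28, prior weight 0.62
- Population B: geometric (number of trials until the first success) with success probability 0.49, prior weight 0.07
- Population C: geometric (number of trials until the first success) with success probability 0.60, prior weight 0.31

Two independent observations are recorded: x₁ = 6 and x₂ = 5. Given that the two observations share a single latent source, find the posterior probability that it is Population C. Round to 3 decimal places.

0.011

P(component k | x) = π_k·f_k(x) / marginal(x), where marginal(x) = Σ_j π_j·f_j(x).
Since both observations come from the same component, the likelihood for component k is f_k(x₁)·f_k(x₂).
  p_A = [0.28·(1−0.28)^5 = 0.28·0.193492 = 0.0541777] × [0.0752468] = 0.0040767
  p_B = [0.49·(1−0.49)^5 = 0.49·0.0345025 = 0.0169062] × [0.0331495] = 0.000560433
  p_C = [0.60·(1−0.60)^5 = 0.60·0.01024 = 0.006144] × [0.01536] = 9.43718e-05
Weight by the priors:
  π_A·p_A = 0.62 × 0.0040767 = 0.00252755
  π_B·p_B = 0.07 × 0.000560433 = 3.92303e-05
  π_C·p_C = 0.31 × 9.43718e-05 = 2.92553e-05
Sum: 0.00252755 + 3.92303e-05 + 2.92553e-05 = 0.00259604
P(Population C | x) = 2.92553e-05 / 0.00259604 ≈ 0.011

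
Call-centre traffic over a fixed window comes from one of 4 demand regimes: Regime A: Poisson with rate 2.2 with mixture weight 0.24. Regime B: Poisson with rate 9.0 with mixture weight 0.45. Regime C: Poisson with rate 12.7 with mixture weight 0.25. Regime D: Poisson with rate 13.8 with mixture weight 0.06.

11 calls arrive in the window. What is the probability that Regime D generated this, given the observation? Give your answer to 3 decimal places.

0.070

The responsibility of component k is w_k f_k(x) divided by Σ_j w_j f_j(x).
Component likelihoods at x = 11 calls:
  p_A = 1.62198e-05
  p_B = 0.0970201
  p_C = 0.105961
  p_D = 0.0879529
Prior × likelihood for each component:
  w_A·p_A = 0.24 × 1.62198e-05 = 3.89276e-06
  w_B·p_B = 0.45 × 0.0970201 = 0.043659
  w_C·p_C = 0.25 × 0.105961 = 0.0264902
  w_D·p_D = 0.06 × 0.0879529 = 0.00527718
Evidence: 3.89276e-06 + 0.043659 + 0.0264902 + 0.00527718 = 0.0754303
P(Regime D | data) = 0.00527718 / 0.0754303 ≈ 0.070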